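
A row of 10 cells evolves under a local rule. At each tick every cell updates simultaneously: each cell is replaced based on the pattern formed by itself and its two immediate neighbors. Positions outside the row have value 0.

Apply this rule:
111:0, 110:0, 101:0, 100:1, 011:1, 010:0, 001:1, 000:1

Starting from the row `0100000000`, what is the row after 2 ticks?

1011111111
0010000000

0010000000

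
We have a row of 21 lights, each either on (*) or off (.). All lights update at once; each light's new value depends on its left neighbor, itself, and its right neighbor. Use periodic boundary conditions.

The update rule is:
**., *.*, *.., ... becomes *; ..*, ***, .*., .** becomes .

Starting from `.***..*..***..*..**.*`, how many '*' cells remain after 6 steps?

*..**..*...**..*..**.
.*..**..**..**..*..**
*.*..**..**..**..*..*
**.*..**..**..**..*..
.**.*..**..**..**..*.
..**.*..**..**..**..*
count of *: 10

10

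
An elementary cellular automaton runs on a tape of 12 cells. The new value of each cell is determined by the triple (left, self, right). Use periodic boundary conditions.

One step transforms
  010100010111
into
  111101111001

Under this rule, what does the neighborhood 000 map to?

At position 5 the neighborhood is 000; the next row has 1 there.

1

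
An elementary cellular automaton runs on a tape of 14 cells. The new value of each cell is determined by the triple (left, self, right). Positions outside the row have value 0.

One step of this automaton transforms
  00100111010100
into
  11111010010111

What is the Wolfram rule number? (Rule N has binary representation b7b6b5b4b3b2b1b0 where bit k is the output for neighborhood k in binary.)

position 6: 111 → 1  (bit 7 = 1)
position 7: 110 → 0  (bit 6 = 0)
position 8: 101 → 0  (bit 5 = 0)
position 3: 100 → 1  (bit 4 = 1)
position 5: 011 → 0  (bit 3 = 0)
position 2: 010 → 1  (bit 2 = 1)
position 1: 001 → 1  (bit 1 = 1)
position 0: 000 → 1  (bit 0 = 1)
bits b7..b0 = 10010111 = 151

151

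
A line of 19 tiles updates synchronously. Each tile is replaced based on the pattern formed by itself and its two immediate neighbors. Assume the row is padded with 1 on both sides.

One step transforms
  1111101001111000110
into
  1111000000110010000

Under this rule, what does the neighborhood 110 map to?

At position 4 the neighborhood is 110; the next row has 0 there.

0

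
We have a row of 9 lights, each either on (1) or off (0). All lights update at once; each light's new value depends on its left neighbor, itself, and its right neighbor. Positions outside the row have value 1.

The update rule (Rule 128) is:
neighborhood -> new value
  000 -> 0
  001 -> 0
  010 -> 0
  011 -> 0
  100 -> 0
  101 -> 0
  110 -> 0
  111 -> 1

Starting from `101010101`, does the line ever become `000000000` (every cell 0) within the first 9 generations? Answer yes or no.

yes

000000000
all cells are 0 at generation 1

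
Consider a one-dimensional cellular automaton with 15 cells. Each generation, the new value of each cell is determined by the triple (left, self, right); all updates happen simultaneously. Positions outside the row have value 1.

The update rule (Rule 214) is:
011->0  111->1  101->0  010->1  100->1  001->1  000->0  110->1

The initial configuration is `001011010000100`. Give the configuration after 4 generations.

111111110011101

111001011001111
111111001110111
111111110110011
111111110011101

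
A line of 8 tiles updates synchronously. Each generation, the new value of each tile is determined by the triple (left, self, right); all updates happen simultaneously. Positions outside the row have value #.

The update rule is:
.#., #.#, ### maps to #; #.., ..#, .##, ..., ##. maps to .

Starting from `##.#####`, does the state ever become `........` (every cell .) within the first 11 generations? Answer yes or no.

no

#.#.####
.###.###
#.#.#.##
.#####.#
#.###.#.
.#.#.###
#####.##
####.#.#
###.###.
##.#.#.#
#.#####.
generation 11 is #.#####., still not uniform .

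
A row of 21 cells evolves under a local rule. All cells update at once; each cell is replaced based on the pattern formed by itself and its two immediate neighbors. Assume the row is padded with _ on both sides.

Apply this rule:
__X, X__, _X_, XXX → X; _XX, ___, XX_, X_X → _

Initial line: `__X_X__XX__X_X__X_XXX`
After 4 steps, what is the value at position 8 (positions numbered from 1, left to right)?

_

_XX_XXX__XXX_XXXX__X_
X____X_XX_X___XX_XXXX
XX__XX____XX_X____XX_
__XX__X__X___XX__X__X
position 8 holds _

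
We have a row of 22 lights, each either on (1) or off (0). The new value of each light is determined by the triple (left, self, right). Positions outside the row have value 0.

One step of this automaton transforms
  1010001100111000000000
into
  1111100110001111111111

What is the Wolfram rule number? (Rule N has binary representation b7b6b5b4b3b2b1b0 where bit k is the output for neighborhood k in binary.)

position 11: 111 → 0  (bit 7 = 0)
position 7: 110 → 1  (bit 6 = 1)
position 1: 101 → 1  (bit 5 = 1)
position 3: 100 → 1  (bit 4 = 1)
position 6: 011 → 0  (bit 3 = 0)
position 0: 010 → 1  (bit 2 = 1)
position 5: 001 → 0  (bit 1 = 0)
position 4: 000 → 1  (bit 0 = 1)
bits b7..b0 = 01110101 = 117

117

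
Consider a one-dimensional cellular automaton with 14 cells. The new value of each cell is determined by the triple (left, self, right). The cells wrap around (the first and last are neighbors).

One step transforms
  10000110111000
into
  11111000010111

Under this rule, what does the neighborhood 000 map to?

1

At position 2 the neighborhood is 000; the next row has 1 there.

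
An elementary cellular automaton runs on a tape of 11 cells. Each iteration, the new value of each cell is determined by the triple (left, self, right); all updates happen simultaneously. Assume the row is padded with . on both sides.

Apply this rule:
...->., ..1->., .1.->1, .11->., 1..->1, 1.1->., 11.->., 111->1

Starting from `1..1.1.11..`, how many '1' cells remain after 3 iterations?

11.1.1...1.
...1.11..11
...1...1...
count of 1: 2

2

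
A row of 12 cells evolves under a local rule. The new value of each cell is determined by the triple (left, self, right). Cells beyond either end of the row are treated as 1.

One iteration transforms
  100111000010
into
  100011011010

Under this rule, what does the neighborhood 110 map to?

1

At position 0 the neighborhood is 110; the next row has 1 there.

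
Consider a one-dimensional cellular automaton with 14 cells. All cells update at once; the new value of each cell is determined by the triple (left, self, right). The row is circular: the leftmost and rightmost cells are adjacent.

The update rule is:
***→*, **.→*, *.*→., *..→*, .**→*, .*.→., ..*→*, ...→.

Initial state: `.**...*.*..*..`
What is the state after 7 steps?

************.*

step 1: ****.*...**.*.
step 2: ****..*.***...
step 3: ******..****.*
step 4: ************.*
step 5: ************.*  (fixed point — unchanged through step 7)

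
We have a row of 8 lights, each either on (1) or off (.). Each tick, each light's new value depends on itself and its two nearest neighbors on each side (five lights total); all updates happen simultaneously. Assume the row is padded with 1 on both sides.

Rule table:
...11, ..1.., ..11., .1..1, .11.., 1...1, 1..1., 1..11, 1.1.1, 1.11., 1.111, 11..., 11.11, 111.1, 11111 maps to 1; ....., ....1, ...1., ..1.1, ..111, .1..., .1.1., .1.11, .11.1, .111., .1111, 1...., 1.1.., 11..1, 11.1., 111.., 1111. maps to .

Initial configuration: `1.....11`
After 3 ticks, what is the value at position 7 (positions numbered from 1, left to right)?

.1...1..
...1.111
11...1.1
position 7 holds .

.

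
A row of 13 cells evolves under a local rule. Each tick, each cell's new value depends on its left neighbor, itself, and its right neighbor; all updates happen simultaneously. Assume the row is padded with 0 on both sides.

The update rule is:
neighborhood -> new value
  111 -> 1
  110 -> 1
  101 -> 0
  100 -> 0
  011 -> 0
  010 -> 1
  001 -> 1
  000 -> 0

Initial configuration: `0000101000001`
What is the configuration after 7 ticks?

1010101010101

tick 1: 0001101000011
tick 2: 0010101000101
tick 3: 0110101001101
tick 4: 1010101010101
tick 5: 1010101010101  (fixed point — unchanged through tick 7)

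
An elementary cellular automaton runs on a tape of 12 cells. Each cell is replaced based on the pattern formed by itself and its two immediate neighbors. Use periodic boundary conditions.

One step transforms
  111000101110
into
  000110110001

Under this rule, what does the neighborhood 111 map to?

0

At position 1 the neighborhood is 111; the next row has 0 there.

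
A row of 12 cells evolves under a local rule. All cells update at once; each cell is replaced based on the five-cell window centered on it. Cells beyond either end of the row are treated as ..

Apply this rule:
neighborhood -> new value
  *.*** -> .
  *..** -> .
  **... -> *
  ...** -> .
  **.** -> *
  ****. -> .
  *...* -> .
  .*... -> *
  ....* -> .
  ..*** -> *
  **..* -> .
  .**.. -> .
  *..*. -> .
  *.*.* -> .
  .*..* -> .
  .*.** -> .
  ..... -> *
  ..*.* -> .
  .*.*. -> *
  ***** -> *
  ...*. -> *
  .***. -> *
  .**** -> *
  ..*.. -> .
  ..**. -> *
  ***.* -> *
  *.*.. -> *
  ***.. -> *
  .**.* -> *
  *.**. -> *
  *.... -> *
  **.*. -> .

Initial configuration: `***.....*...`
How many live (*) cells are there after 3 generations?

7

******.*.***
****.*....**
**.*.***..*.
count of *: 7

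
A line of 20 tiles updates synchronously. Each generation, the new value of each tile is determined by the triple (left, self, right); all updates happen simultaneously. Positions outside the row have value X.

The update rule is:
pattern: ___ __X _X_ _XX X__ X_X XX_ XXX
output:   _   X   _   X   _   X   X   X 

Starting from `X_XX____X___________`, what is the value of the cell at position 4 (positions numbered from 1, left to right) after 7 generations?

X

XXXX___X___________X
XXXX__X___________XX
XXXX_X___________XXX
XXXXX___________XXXX
XXXXX__________XXXXX
XXXXX_________XXXXXX
XXXXX________XXXXXXX
position 4 holds X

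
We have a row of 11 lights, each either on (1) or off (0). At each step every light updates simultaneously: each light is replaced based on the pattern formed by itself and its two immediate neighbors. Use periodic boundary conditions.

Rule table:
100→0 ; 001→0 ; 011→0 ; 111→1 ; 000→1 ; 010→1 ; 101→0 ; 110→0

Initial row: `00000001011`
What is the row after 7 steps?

11010101011

01111101000
00111001011
00010001000
11010101011
10010101001
00010101000
11010101011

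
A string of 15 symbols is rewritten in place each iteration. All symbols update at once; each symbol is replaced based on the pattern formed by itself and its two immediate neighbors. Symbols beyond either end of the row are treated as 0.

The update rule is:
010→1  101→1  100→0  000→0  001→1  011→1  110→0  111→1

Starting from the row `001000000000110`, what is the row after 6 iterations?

iteration 1: 011000000001100
iteration 2: 110000000011000
iteration 3: 100000000110000
iteration 4: 100000001100000
iteration 5: 100000011000000
iteration 6: 100000110000000

100000110000000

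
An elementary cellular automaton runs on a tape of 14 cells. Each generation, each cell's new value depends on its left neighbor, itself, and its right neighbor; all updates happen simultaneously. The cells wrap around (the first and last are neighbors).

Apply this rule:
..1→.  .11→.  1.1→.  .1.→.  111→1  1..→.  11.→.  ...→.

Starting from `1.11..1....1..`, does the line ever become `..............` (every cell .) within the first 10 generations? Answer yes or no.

yes

..............
all cells are . at generation 1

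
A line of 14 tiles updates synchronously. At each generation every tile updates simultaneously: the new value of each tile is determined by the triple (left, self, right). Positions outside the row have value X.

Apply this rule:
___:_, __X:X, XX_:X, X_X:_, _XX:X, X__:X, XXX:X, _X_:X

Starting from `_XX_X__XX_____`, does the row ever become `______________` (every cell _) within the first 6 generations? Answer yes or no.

no

generation 1: _XX_XXXXXX___X
generation 2: _XX_XXXXXXX_XX
generation 3: _XX_XXXXXXX_XX  (fixed point — unchanged through generation 6)
generation 6 is _XX_XXXXXXX_XX, still not uniform _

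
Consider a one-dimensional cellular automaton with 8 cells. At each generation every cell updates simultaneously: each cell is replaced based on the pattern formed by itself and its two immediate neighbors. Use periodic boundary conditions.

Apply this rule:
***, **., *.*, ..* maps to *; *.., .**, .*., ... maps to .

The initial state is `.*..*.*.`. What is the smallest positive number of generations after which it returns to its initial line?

8

*..*.*..
..*.*..*
.*.*..*.
*.*..*..
.*..*..*
*..*..*.
..*..*.*
.*..*.*.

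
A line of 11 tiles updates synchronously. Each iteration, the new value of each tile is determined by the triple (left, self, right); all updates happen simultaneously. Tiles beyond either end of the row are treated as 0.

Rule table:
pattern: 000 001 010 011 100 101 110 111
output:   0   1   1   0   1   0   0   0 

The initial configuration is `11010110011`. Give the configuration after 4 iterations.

11100100000

00010001100
00111010010
01000011111
11100100000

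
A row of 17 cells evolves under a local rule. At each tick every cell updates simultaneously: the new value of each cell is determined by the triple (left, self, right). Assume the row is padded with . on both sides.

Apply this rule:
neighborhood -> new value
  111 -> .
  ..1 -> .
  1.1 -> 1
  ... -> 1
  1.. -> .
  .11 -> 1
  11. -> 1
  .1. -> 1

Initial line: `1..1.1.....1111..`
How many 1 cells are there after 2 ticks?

1..111.111.1..1.1
1..1.111.111..111
count of 1: 11

11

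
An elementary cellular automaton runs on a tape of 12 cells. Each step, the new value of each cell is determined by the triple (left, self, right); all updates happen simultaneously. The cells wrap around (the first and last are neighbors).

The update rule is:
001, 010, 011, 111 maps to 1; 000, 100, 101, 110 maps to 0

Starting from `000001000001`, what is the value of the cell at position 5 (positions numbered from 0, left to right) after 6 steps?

1

000011000011
000110000110
001100001100
011000011000
110000110000
100001100001
position 5 holds 1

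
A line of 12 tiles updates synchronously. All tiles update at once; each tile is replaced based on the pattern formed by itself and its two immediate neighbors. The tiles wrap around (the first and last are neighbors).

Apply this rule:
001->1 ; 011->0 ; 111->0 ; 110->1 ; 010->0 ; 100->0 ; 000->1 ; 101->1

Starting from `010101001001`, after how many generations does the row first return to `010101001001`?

generation 1: 101010010010
generation 2: 010100100101
generation 3: 101001001010
generation 4: 010010010101
generation 5: 100100101010
generation 6: 001001010101
generation 7: 010010101010
generation 8: 100101010100
generation 9: 001010101001
generation 10: 010101010010
generation 11: 101010100100
generation 12: 010101001001

12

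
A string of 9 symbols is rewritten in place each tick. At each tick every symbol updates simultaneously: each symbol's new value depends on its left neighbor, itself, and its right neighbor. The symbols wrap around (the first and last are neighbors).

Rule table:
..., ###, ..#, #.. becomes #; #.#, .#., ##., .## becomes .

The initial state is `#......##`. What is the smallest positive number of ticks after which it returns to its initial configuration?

4

tick 1: .######.#
tick 2: ..####...
tick 3: ##.##.###
tick 4: #......##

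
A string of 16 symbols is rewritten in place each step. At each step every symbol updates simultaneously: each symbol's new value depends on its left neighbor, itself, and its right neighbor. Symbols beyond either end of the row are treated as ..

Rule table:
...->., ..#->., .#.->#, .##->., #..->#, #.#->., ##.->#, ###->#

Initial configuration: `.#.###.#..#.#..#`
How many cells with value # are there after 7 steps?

.#..##.##.#.##.#
.##..#..#.#..#.#
..##.##.#.##.#.#
...#..#.#..#.#.#
...##.#.##.#.#.#
....#.#..#.#.#.#
....#.##.#.#.#.#
count of #: 7

7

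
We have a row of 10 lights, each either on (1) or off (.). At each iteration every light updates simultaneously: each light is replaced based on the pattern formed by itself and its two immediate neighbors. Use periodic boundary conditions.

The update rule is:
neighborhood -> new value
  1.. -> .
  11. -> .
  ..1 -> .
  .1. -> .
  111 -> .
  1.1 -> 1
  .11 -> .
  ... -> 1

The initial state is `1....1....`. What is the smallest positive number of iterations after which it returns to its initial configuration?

2

..11...11.
1....1....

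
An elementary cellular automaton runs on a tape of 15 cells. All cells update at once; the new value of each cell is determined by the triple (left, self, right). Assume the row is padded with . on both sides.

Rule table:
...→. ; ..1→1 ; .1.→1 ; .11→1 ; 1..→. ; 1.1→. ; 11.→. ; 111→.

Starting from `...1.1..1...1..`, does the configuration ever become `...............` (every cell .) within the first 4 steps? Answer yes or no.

step 1: ..11.1.11..11..
step 2: .11..1.1..11...
step 3: 11..11.1.11....
step 4: 1..11..1.1.....
step 4 is 1..11..1.1....., still not uniform .

no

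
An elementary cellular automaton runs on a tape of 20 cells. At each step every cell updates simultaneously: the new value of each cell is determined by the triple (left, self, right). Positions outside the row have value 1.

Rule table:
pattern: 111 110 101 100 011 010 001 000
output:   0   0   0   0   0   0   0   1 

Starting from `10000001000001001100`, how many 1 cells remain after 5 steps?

00111100011100000000
00000001000001111110
01111100011100000000
00000001000001111110  (repeats step 2; period 2)
step 5: 01111100011100000000
count of 1: 8

8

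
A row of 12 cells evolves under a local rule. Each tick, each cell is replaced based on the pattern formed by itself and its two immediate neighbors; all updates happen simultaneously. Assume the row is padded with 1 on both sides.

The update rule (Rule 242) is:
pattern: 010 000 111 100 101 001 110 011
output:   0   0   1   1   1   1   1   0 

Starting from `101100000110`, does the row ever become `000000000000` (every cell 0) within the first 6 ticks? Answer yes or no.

110110001011
111011010101
111101101010
111110110101
111111011010
111111101101
tick 6 is 111111101101, still not uniform 0

no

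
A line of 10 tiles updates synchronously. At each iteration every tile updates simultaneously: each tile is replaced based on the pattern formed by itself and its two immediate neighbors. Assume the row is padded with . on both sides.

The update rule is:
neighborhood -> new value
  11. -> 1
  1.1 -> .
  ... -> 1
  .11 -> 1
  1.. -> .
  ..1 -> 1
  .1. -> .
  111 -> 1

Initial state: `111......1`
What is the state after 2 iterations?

111.11111.
111.11111.

111.11111.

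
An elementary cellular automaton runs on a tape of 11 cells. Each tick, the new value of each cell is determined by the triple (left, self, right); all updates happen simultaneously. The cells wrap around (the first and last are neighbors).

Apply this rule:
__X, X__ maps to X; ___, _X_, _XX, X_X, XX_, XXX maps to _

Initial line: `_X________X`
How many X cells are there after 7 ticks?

2

tick 1: __X______X_
tick 2: _X_X____X_X
tick 3: ____X__X___
tick 4: ___X_XX_X__
tick 5: __X______X_  (repeats tick 1; period 4)
tick 7: ____X__X___
count of X: 2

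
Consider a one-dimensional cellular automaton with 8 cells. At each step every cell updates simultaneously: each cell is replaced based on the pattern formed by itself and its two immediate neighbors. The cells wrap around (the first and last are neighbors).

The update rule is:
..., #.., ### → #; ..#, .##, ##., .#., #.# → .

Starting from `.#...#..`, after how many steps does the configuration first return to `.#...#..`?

step 1: ..##..##
step 2: #...#...
step 3: .##..##.
step 4: ...#...#
step 5: ##..##..
step 6: ..#...#.
step 7: #..##..#
step 8: .#...#..

8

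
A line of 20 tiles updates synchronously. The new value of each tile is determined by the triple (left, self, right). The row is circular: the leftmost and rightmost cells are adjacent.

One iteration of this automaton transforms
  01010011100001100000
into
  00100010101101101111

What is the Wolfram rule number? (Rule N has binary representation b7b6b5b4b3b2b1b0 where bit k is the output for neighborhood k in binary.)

105

position 7: 111 → 0  (bit 7 = 0)
position 8: 110 → 1  (bit 6 = 1)
position 2: 101 → 1  (bit 5 = 1)
position 4: 100 → 0  (bit 4 = 0)
position 6: 011 → 1  (bit 3 = 1)
position 1: 010 → 0  (bit 2 = 0)
position 0: 001 → 0  (bit 1 = 0)
position 10: 000 → 1  (bit 0 = 1)
bits b7..b0 = 01101001 = 105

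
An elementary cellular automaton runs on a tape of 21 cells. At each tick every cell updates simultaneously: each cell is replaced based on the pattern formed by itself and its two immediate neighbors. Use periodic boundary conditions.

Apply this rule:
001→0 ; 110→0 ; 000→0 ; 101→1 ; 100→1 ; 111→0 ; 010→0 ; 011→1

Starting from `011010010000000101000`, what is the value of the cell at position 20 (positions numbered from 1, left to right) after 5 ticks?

0

010101001000000010100
001010100100000001010
000101010010000000101
100010101001000000010
010001010100100000001
position 20 holds 0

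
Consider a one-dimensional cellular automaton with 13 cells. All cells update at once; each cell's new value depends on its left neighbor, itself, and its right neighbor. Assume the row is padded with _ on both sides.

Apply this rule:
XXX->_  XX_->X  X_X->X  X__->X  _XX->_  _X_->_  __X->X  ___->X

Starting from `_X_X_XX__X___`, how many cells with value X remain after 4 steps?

7

X_X_X_XXX_XXX
_X_X_X__XX__X
X_X_X_XX_XXX_
_X_X_X_XX__XX
count of X: 7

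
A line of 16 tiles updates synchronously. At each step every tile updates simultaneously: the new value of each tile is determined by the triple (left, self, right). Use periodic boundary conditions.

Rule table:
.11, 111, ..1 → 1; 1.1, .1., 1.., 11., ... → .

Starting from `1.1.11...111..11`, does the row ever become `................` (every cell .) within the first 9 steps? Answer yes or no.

....1...111..111
...1...111..111.
..1...111..111..
.1...111..111...
1...111..111....
...111..111....1
..111..111....1.
.111..111....1..
111..111....1...
step 9 is 111..111....1..., still not uniform .

no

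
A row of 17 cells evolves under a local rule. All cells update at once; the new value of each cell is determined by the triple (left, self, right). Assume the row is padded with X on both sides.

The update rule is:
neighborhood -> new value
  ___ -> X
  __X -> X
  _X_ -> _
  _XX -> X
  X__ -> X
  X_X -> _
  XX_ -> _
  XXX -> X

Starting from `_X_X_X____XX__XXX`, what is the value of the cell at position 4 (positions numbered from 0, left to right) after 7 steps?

X

______XXXXX_XXXXX
XXXXXXXXXX__XXXXX
XXXXXXXXX_XXXXXXX
XXXXXXXX__XXXXXXX
XXXXXXX_XXXXXXXXX
XXXXXX__XXXXXXXXX
XXXXX_XXXXXXXXXXX
position 4 holds X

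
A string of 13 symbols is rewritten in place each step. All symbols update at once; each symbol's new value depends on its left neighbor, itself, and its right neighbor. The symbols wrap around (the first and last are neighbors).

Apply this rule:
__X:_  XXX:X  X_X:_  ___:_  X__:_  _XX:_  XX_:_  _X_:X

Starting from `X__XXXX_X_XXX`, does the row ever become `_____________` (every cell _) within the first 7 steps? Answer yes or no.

____XX__X__XX
________X____
________X____  (fixed point — unchanged through step 7)
step 7 is ________X____, still not uniform _

no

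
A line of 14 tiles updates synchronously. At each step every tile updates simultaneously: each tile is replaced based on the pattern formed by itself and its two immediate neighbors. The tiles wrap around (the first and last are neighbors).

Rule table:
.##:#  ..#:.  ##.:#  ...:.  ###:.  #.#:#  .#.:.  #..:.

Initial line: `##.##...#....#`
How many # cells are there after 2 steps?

.####........#
##..#.........
count of #: 3

3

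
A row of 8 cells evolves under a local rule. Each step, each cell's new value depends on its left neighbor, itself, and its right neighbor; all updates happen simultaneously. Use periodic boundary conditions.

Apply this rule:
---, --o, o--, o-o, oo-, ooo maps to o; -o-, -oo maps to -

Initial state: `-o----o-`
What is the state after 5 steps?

oo-oo-oo

o-oooo-o
oo-oooo-
-oo-oooo
o-oo-ooo
oo-oo-oo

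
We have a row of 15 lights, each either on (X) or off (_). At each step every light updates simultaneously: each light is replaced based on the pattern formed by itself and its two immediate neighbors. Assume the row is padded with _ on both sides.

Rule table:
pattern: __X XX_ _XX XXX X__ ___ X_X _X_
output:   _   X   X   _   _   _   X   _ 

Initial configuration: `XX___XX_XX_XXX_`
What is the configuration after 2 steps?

XX___X_____XX__

XX___XXXXXXX_X_
XX___X_____XX__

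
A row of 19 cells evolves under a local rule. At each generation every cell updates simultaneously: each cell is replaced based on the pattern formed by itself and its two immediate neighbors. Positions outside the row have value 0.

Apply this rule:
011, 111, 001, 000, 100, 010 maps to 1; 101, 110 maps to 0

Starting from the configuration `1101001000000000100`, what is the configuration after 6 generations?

1001111111111111111
1111111111111111110
1111111111111111101
1111111111111111001
1111111111111110111
1111111111111100110

1111111111111100110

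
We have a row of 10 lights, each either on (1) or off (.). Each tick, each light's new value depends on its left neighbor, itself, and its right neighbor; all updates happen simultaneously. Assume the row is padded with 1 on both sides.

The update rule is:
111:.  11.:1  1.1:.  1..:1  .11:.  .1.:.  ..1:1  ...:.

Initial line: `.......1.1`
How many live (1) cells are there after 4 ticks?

1.....1...
11...1.1.1
.11.1.....
..1..1...1
count of 1: 3

3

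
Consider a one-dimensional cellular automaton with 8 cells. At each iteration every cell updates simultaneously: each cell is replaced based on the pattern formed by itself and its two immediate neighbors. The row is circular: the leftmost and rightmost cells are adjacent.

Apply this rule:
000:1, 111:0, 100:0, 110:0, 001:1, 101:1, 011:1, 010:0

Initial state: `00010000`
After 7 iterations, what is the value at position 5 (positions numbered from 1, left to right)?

1

iteration 1: 11100111
iteration 2: 00001100
iteration 3: 11111001
iteration 4: 00000011
iteration 5: 01111110
iteration 6: 11000000
iteration 7: 10011111
position 5 holds 1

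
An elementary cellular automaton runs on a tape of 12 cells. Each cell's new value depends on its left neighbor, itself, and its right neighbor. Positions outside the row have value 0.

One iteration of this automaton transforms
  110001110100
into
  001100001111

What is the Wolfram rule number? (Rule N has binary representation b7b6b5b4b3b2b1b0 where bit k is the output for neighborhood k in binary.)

position 6: 111 → 0  (bit 7 = 0)
position 1: 110 → 0  (bit 6 = 0)
position 8: 101 → 1  (bit 5 = 1)
position 2: 100 → 1  (bit 4 = 1)
position 0: 011 → 0  (bit 3 = 0)
position 9: 010 → 1  (bit 2 = 1)
position 4: 001 → 0  (bit 1 = 0)
position 3: 000 → 1  (bit 0 = 1)
bits b7..b0 = 00110101 = 53

53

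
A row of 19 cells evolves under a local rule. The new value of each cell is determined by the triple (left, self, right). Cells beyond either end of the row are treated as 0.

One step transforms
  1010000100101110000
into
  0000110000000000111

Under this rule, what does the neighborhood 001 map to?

0

At position 6 the neighborhood is 001; the next row has 0 there.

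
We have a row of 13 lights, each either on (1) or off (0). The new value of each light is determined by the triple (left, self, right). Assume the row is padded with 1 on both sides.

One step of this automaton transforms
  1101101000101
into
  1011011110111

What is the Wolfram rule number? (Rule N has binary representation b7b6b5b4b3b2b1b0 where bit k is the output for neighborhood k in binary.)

position 0: 111 → 1  (bit 7 = 1)
position 1: 110 → 0  (bit 6 = 0)
position 2: 101 → 1  (bit 5 = 1)
position 7: 100 → 1  (bit 4 = 1)
position 3: 011 → 1  (bit 3 = 1)
position 6: 010 → 1  (bit 2 = 1)
position 9: 001 → 0  (bit 1 = 0)
position 8: 000 → 1  (bit 0 = 1)
bits b7..b0 = 10111101 = 189

189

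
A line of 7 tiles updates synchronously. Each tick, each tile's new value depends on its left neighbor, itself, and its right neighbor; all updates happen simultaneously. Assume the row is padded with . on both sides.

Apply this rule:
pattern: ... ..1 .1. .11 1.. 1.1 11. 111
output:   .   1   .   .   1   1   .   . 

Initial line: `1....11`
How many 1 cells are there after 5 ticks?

3

tick 1: .1..1..
tick 2: 1.11.1.
tick 3: .1..1.1
tick 4: 1.11.1.  (repeats tick 2; period 2)
tick 5: .1..1.1
count of 1: 3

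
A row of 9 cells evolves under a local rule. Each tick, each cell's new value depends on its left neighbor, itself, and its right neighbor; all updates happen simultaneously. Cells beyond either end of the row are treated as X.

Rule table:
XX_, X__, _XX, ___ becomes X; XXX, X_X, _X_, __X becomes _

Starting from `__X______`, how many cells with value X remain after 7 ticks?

tick 1: X__XXXXX_
tick 2: XX_X___X_
tick 3: _X__XX___
tick 4: __X_XXXX_
tick 5: X___X__X_
tick 6: XXX__X___
tick 7: __XX__XX_
count of X: 4

4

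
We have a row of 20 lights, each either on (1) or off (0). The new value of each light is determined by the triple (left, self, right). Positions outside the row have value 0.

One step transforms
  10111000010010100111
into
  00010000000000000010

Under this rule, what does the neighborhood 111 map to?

1

At position 3 the neighborhood is 111; the next row has 1 there.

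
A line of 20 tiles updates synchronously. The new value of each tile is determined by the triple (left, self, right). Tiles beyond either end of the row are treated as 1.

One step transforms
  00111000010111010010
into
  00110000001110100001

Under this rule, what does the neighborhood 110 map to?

0

At position 4 the neighborhood is 110; the next row has 0 there.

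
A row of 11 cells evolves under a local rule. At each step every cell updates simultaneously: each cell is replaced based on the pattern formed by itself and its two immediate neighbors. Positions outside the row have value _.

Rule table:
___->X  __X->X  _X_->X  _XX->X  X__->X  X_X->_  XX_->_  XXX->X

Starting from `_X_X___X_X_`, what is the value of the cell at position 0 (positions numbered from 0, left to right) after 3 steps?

X

step 1: XX_XXXXX_XX
step 2: X__XXXX__X_
step 3: XXXXXX_XXXX
position 0 holds X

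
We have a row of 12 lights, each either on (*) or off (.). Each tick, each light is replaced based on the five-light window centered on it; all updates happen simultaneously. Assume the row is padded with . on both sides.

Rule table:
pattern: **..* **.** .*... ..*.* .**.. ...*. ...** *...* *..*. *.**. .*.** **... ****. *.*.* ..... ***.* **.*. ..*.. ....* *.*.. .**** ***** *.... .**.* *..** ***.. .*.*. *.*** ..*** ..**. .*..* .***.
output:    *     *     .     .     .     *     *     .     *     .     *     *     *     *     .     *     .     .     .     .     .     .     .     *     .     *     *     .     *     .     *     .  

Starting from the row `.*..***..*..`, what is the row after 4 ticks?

*.*.*.***...
.*****..**..
**..***...*.
..*.*.**.*..

..*.*.**.*..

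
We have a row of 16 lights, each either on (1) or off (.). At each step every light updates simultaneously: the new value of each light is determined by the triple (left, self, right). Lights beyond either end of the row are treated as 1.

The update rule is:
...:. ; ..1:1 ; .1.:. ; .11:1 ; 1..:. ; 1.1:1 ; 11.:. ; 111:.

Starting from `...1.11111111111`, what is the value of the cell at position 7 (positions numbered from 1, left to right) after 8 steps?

.

..1.11..........
.1.11..........1
1.11..........11
.11..........11.
11..........11.1
...........11.11
..........11.11.
.........11.11.1
position 7 holds .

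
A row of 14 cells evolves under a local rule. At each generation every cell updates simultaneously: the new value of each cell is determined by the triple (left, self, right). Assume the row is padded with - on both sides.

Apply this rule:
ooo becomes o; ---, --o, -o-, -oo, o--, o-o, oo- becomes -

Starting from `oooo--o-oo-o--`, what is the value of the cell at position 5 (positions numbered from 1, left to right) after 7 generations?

-

-oo-----------
--------------
--------------  (fixed point — unchanged through generation 7)
position 5 holds -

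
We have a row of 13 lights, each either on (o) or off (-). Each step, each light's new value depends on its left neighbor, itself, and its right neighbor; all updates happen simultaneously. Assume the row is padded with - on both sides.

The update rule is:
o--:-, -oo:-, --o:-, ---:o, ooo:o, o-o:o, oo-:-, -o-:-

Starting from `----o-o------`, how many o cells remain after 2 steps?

step 1: ooo--o--ooooo
step 2: -o-------ooo-
count of o: 4

4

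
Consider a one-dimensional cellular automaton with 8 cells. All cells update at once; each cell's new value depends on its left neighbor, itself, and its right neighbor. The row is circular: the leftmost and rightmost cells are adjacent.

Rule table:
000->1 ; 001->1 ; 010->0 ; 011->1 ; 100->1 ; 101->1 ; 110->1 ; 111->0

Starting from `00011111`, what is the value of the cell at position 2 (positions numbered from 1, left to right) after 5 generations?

1

11110001
00011111  (repeats generation 0; period 2)
generation 5: 11110001
position 2 holds 1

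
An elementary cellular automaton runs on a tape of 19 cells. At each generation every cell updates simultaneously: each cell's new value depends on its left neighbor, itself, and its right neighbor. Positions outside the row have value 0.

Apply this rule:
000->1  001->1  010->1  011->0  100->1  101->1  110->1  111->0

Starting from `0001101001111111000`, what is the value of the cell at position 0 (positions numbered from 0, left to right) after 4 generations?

1110111110000001111
0011000011111110001
1101111100000011111
0110000111111100001
position 0 holds 0

0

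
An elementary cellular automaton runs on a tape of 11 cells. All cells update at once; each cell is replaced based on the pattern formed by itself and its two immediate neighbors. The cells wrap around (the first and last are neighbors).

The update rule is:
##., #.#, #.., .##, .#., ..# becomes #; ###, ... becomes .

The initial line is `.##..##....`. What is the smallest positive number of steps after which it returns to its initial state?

4

step 1: ########...
step 2: #......##.#
step 3: ##....#####
step 4: .##..##....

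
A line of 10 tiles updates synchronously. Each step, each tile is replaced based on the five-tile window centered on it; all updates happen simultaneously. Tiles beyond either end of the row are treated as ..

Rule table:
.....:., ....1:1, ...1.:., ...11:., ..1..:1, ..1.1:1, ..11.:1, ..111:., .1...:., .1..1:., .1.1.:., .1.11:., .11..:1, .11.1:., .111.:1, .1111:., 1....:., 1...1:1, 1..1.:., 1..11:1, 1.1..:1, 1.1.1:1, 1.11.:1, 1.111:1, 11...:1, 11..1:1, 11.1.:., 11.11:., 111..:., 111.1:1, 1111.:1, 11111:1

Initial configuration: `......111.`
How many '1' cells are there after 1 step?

....1..1.1
count of 1: 3

3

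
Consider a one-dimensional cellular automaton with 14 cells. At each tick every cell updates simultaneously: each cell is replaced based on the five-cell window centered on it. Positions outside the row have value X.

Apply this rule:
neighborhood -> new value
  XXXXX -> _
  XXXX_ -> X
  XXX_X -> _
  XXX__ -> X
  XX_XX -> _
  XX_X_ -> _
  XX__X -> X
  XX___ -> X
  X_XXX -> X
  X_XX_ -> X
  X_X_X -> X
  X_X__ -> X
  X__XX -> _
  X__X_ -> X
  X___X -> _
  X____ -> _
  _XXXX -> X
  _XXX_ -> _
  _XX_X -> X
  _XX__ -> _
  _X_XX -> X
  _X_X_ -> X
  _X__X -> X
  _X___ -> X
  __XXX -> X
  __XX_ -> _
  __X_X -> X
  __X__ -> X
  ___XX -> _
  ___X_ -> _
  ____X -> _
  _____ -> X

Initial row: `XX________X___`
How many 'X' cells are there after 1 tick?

9

XXX_XXXX__XX__
count of X: 9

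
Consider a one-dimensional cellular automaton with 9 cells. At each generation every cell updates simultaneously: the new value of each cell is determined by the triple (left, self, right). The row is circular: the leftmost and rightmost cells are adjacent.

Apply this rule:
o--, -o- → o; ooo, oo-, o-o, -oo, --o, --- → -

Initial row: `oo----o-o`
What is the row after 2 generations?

--oo--oo-

--o---o--
--oo--oo-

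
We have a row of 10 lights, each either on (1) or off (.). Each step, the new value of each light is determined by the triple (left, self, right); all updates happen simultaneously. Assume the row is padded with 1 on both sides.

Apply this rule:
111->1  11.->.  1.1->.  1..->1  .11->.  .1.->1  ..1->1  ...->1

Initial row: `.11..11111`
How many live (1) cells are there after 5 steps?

step 1: ...11.1111
step 2: 111....111
step 3: 11.1111.11
step 4: 1...11...1
step 5: .111..111.
count of 1: 6

6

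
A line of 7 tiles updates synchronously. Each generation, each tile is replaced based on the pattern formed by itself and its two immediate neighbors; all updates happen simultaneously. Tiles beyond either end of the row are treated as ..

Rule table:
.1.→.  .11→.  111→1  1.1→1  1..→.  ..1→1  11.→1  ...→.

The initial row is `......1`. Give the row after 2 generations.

.....1.
....1..

....1..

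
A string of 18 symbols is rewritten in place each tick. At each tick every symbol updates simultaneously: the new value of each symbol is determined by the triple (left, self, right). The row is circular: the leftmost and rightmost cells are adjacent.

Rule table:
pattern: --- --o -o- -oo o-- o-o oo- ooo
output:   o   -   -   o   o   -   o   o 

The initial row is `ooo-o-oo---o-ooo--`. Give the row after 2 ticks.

ooo---oooo---oooo-
ooooo-oooooo-oooo-

ooooo-oooooo-oooo-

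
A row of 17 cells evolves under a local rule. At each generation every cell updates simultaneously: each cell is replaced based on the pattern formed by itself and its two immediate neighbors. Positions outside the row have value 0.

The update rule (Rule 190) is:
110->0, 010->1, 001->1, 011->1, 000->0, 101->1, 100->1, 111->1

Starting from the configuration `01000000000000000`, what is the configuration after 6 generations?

generation 1: 11100000000000000
generation 2: 11010000000000000
generation 3: 10111000000000000
generation 4: 11110100000000000
generation 5: 11101110000000000
generation 6: 11011101000000000

11011101000000000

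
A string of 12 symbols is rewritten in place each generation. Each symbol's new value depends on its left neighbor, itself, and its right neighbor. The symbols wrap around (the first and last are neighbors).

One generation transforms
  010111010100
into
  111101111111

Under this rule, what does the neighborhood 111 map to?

0

At position 4 the neighborhood is 111; the next row has 0 there.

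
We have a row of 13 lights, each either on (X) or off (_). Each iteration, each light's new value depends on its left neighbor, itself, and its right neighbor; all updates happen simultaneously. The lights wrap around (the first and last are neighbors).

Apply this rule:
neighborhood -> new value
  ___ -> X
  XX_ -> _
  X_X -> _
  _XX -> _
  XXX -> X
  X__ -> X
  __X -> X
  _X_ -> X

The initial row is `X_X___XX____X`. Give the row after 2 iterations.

iteration 1: __XXXX__XXXX_
iteration 2: XX_XX_XX_XX_X

XX_XX_XX_XX_X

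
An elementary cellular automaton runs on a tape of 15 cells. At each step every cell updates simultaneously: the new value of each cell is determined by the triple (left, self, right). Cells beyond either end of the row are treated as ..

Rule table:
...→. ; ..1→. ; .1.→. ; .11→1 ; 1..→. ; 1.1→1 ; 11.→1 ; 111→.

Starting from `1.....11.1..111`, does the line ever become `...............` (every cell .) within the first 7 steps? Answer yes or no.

yes

......111...1.1
......1.1....1.
.......1.......
...............
all cells are . at step 4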